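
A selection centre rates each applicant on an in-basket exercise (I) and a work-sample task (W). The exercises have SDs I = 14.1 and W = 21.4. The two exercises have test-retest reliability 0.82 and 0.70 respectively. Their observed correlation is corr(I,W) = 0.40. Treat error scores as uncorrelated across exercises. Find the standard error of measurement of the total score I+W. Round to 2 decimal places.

Var(total) = 656.77 + 241.392 = 898.162.
True-score variance = 483.596 + 241.392 = 724.988, so reliability = 0.8072.
Error variance = 898.162 − 724.988 = 173.174; SEM = √173.174 = 13.16.

13.16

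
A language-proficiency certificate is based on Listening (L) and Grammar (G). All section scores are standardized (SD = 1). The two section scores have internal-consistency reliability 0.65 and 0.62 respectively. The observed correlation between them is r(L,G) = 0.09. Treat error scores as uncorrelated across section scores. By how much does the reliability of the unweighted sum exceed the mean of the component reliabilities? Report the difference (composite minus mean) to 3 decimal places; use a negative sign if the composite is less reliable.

Var(sum) = 2 + 0.18 = 2.18; true-score variance = 1.27 + 0.18 = 1.45; composite reliability = 0.6651.
Mean component reliability = 0.6350.
Difference = 0.6651 − 0.6350 = 0.030.

0.030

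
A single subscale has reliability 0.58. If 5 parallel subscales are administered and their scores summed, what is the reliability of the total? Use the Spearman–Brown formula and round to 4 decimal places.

0.8735

ρ_k = kρ / (1 + (k−1)ρ) = 5·0.58 / (1 + 4·0.58) = 2.900 / 3.320 = 0.8735.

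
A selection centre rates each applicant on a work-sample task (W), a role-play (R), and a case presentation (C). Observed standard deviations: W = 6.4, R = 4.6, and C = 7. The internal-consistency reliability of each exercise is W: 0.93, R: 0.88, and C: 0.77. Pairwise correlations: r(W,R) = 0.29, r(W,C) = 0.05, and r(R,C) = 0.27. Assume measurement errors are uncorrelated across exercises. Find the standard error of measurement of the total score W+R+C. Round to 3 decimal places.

4.084

Var(total) = 111.12 + 38.9432 = 150.063.
True-score variance = 94.4436 + 38.9432 = 133.387, so reliability = 0.8889.
Error variance = 150.063 − 133.387 = 16.6764; SEM = √16.6764 = 4.084.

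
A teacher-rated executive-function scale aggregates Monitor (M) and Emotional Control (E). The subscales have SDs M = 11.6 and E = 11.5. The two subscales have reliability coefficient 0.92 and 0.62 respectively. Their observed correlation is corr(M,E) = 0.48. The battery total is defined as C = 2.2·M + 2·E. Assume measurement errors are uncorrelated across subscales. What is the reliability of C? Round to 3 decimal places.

0.855

Var(C) = 2.2²·11.6² + 2²·11.5² + 2·[4.4·11.6·11.5·0.48] = 1180.27 + 563.482 = 1743.75.
Under uncorrelated errors the observed covariances equal the true-score covariances, so only the own-variance terms attenuate.
True-score variance = [2.2²·11.6²·0.92 + 2²·11.5²·0.62] + 563.482 = 927.149 + 563.482 = 1490.63.
Reliability = 1490.63 / 1743.75 = 0.855.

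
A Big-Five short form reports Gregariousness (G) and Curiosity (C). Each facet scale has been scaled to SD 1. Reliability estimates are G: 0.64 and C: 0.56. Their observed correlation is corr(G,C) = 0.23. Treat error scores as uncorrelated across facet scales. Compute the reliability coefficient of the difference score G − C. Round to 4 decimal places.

0.4805

Var(G−C) = 1 + 1 − 2·0.23 = 2 − 0.46 = 1.54.
With uncorrelated errors the cross-covariances are all true-score covariance, so they carry over unchanged; only the diagonal terms shrink to ρᵢσᵢ².
True-score variance = [0.64 + 0.56] − 0.46 = 1.2 − 0.46 = 0.74.
Reliability = 0.74 / 1.54 = 0.4805.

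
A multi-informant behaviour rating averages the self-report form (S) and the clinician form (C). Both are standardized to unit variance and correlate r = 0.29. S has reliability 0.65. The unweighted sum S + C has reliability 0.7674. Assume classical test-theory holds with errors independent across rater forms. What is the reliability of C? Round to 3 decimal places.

0.750

Var(S+C) = 2 + 2·0.29 = 2.580.
True-score variance = ρ_S + ρ_C + 2·0.29, so 0.7674 = (0.65 + ρ_C + 0.58) / 2.580.
ρ_C = 0.7674·2.580 − 0.65 − 0.58 = 0.750.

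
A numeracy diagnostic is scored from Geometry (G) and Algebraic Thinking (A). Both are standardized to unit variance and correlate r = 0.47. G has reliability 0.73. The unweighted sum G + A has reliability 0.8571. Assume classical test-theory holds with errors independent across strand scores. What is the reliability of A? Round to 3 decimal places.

0.850

Var(G+A) = 2 + 2·0.47 = 2.940.
True-score variance = ρ_G + ρ_A + 2·0.47, so 0.8571 = (0.73 + ρ_A + 0.94) / 2.940.
ρ_A = 0.8571·2.940 − 0.73 − 0.94 = 0.850.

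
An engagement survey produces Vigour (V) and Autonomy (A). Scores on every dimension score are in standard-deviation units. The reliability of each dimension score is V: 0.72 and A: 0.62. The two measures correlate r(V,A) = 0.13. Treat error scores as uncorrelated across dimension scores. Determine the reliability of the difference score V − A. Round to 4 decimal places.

0.6207

Var(V−A) = 1 + 1 − 2·0.13 = 2 − 0.26 = 1.74.
Because errors are independent across components, Cov(Tᵢ,Tⱼ) = Cov(Xᵢ,Xⱼ); the off-diagonal part of the true-score variance is the same as above.
True-score variance = [0.72 + 0.62] − 0.26 = 1.34 − 0.26 = 1.08.
Reliability = 1.08 / 1.74 = 0.6207.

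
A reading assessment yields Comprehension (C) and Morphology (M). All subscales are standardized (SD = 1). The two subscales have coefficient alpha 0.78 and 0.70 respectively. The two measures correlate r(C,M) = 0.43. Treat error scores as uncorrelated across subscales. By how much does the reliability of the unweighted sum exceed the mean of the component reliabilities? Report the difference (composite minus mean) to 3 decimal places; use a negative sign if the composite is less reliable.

0.078

Var(sum) = 2 + 0.86 = 2.86; true-score variance = 1.48 + 0.86 = 2.34; composite reliability = 0.8182.
Mean component reliability = 0.7400.
Difference = 0.8182 − 0.7400 = 0.078.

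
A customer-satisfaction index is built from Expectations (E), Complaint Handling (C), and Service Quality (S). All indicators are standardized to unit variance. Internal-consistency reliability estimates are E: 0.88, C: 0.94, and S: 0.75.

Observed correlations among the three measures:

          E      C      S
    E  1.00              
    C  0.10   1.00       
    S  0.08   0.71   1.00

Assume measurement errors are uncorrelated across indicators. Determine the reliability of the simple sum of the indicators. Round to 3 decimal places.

Var(E+C+S) = 3 + 2·[0.10 + 0.08 + 0.71] = 3 + 1.78 = 4.78.
Under uncorrelated errors the observed covariances equal the true-score covariances, so only the own-variance terms attenuate.
True-score variance = [0.88 + 0.94 + 0.75] + 1.78 = 2.57 + 1.78 = 4.35.
Reliability = 4.35 / 4.78 = 0.910.

0.910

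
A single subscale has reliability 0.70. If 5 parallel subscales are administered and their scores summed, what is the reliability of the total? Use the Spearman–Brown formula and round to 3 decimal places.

0.921

ρ_k = kρ / (1 + (k−1)ρ) = 5·0.70 / (1 + 4·0.70) = 3.500 / 3.800 = 0.921.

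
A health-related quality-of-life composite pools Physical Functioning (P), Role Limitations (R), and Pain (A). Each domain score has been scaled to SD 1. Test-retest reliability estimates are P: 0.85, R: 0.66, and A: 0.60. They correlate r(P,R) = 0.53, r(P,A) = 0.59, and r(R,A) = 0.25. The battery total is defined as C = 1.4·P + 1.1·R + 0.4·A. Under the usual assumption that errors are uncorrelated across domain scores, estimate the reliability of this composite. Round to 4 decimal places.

Var(C) = 1.4² + 1.1² + 0.4² + 2·[1.54·0.53 + 0.56·0.59 + 0.44·0.25] = 3.33 + 2.5132 = 5.8432.
With uncorrelated errors the cross-covariances are all true-score covariance, so they carry over unchanged; only the diagonal terms shrink to ρᵢσᵢ².
True-score variance = [1.4²·0.85 + 1.1²·0.66 + 0.4²·0.60] + 2.5132 = 2.5606 + 2.5132 = 5.0738.
Reliability = 5.0738 / 5.8432 = 0.8683.

0.8683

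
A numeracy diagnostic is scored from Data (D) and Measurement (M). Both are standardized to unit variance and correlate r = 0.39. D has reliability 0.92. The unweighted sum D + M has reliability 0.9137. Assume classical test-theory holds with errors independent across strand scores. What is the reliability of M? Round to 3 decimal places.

0.840

Var(D+M) = 2 + 2·0.39 = 2.780.
True-score variance = ρ_D + ρ_M + 2·0.39, so 0.9137 = (0.92 + ρ_M + 0.78) / 2.780.
ρ_M = 0.9137·2.780 − 0.92 − 0.78 = 0.840.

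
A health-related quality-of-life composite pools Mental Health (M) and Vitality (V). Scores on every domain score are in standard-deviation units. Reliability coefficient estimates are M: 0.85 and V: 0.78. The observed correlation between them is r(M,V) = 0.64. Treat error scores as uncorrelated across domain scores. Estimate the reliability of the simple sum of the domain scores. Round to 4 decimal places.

0.8872

Var(M+V) = 2 + 2·[0.64] = 2 + 1.28 = 3.28.
With uncorrelated errors the cross-covariances are all true-score covariance, so they carry over unchanged; only the diagonal terms shrink to ρᵢσᵢ².
True-score variance = [0.85 + 0.78] + 1.28 = 1.63 + 1.28 = 2.91.
Reliability = 2.91 / 3.28 = 0.8872.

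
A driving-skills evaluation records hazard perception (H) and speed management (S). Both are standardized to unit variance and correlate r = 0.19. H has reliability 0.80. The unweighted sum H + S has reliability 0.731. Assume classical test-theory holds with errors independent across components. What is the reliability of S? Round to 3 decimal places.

0.560

Var(H+S) = 2 + 2·0.19 = 2.380.
True-score variance = ρ_H + ρ_S + 2·0.19, so 0.731 = (0.80 + ρ_S + 0.38) / 2.380.
ρ_S = 0.731·2.380 − 0.80 − 0.38 = 0.560.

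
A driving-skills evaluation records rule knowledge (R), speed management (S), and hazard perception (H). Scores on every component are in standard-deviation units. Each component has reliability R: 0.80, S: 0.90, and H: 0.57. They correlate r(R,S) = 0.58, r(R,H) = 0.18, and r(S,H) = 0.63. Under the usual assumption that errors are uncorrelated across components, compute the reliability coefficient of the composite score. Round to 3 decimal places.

Var(R+S+H) = 3 + 2·[0.58 + 0.18 + 0.63] = 3 + 2.78 = 5.78.
Under uncorrelated errors the observed covariances equal the true-score covariances, so only the own-variance terms attenuate.
True-score variance = [0.80 + 0.90 + 0.57] + 2.78 = 2.27 + 2.78 = 5.05.
Reliability = 5.05 / 5.78 = 0.874.

0.874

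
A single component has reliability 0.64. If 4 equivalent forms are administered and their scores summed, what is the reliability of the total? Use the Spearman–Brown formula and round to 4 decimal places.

ρ_k = kρ / (1 + (k−1)ρ) = 4·0.64 / (1 + 3·0.64) = 2.560 / 2.920 = 0.8767.

0.8767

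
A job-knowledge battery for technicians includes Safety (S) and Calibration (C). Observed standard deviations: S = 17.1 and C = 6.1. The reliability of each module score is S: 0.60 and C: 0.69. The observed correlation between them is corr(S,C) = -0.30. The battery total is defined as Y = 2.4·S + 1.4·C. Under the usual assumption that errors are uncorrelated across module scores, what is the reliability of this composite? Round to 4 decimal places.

Var(Y) = 2.4²·17.1² + 1.4²·6.1² + 2·[3.36·17.1·6.1·(-0.30)] = 1757.21 − 210.289 = 1546.92.
Under uncorrelated errors the observed covariances equal the true-score covariances, so only the own-variance terms attenuate.
True-score variance = [2.4²·17.1²·0.60 + 1.4²·6.1²·0.69] − 210.289 = 1060.89 − 210.289 = 850.603.
Reliability = 850.603 / 1546.92 = 0.5499.

0.5499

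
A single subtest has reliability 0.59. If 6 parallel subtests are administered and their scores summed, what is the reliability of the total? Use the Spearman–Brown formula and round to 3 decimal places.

ρ_k = kρ / (1 + (k−1)ρ) = 6·0.59 / (1 + 5·0.59) = 3.540 / 3.950 = 0.896.

0.896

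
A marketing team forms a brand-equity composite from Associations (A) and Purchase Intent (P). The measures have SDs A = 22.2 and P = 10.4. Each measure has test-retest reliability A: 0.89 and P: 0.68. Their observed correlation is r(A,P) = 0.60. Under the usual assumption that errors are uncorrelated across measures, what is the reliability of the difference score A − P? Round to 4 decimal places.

0.7258

Var(A−P) = 22.2² + 10.4² − 2·22.2·10.4·0.60 = 601 − 277.056 = 323.944.
Under uncorrelated errors the observed covariances equal the true-score covariances, so only the own-variance terms attenuate.
True-score variance = [22.2²·0.89 + 10.4²·0.68] − 277.056 = 512.176 − 277.056 = 235.12.
Reliability = 235.12 / 323.944 = 0.7258.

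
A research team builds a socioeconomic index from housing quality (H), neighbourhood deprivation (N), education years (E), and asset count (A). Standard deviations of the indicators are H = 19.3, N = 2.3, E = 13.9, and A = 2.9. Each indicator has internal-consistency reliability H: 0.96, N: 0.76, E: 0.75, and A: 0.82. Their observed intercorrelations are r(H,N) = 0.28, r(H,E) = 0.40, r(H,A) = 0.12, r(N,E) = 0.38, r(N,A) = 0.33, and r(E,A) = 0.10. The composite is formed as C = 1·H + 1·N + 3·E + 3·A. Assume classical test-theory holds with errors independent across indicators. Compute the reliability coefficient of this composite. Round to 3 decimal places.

0.848

Var(C) = 19.3² + 2.3² + 3²·13.9² + 3²·2.9² + 2·[19.3·2.3·0.28 + 3·19.3·13.9·0.40 + 3·19.3·2.9·0.12 + 3·2.3·13.9·0.38 + 3·2.3·2.9·0.33 + 9·13.9·2.9·0.10] = 2192.36 + 867.661 = 3060.02.
Because errors are independent across components, Cov(Tᵢ,Tⱼ) = Cov(Xᵢ,Xⱼ); the off-diagonal part of the true-score variance is the same as above.
True-score variance = [19.3²·0.96 + 2.3²·0.76 + 3²·13.9²·0.75 + 3²·2.9²·0.82] + 867.661 = 1727.84 + 867.661 = 2595.51.
Reliability = 2595.51 / 3060.02 = 0.848.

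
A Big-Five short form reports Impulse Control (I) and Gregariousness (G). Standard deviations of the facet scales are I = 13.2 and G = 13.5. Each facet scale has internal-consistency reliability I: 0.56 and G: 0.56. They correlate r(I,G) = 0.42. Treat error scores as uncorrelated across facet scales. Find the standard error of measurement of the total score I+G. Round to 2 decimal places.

Var(total) = 356.49 + 149.688 = 506.178.
True-score variance = 199.634 + 149.688 = 349.322, so reliability = 0.6901.
Error variance = 506.178 − 349.322 = 156.856; SEM = √156.856 = 12.52.

12.52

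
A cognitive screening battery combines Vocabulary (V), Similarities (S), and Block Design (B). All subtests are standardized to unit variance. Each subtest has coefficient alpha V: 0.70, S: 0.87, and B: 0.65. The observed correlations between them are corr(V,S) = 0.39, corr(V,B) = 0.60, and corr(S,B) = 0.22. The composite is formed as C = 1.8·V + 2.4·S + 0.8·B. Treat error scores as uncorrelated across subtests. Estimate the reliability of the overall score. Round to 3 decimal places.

0.875

Var(C) = 1.8² + 2.4² + 0.8² + 2·[4.32·0.39 + 1.44·0.60 + 1.92·0.22] = 9.64 + 5.9424 = 15.5824.
Under uncorrelated errors the observed covariances equal the true-score covariances, so only the own-variance terms attenuate.
True-score variance = [1.8²·0.70 + 2.4²·0.87 + 0.8²·0.65] + 5.9424 = 7.6952 + 5.9424 = 13.6376.
Reliability = 13.6376 / 15.5824 = 0.875.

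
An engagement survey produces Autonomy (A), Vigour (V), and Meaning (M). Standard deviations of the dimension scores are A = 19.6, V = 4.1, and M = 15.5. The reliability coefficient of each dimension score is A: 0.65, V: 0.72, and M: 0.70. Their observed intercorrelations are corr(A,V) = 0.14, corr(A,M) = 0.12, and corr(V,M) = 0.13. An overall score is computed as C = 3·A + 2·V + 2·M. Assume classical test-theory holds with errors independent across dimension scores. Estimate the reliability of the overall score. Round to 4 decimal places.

0.7039

Var(C) = 3²·19.6² + 2²·4.1² + 2²·15.5² + 2·[6·19.6·4.1·0.14 + 6·19.6·15.5·0.12 + 4·4.1·15.5·0.13] = 4485.68 + 638.569 = 5124.25.
Because errors are independent across components, Cov(Tᵢ,Tⱼ) = Cov(Xᵢ,Xⱼ); the off-diagonal part of the true-score variance is the same as above.
True-score variance = [3²·19.6²·0.65 + 2²·4.1²·0.72 + 2²·15.5²·0.70] + 638.569 = 2968.45 + 638.569 = 3607.02.
Reliability = 3607.02 / 5124.25 = 0.7039.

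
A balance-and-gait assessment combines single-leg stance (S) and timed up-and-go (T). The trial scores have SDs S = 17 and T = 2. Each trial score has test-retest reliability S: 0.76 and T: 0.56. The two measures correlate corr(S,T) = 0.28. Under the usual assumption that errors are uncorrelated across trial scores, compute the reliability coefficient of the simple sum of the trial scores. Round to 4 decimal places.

0.7721

Var(S+T) = 17² + 2² + 2·[17·2·0.28] = 293 + 19.04 = 312.04.
With uncorrelated errors the cross-covariances are all true-score covariance, so they carry over unchanged; only the diagonal terms shrink to ρᵢσᵢ².
True-score variance = [17²·0.76 + 2²·0.56] + 19.04 = 221.88 + 19.04 = 240.92.
Reliability = 240.92 / 312.04 = 0.7721.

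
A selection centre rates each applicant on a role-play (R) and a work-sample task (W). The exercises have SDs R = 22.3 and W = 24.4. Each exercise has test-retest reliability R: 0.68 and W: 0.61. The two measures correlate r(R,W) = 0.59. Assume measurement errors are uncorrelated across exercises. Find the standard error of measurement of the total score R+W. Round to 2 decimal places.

Var(total) = 1092.65 + 642.062 = 1734.71.
True-score variance = 701.327 + 642.062 = 1343.39, so reliability = 0.7744.
Error variance = 1734.71 − 1343.39 = 391.323; SEM = √391.323 = 19.78.

19.78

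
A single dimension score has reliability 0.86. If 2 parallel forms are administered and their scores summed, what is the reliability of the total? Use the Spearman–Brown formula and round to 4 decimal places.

ρ_k = kρ / (1 + (k−1)ρ) = 2·0.86 / (1 + 1·0.86) = 1.720 / 1.860 = 0.9247.

0.9247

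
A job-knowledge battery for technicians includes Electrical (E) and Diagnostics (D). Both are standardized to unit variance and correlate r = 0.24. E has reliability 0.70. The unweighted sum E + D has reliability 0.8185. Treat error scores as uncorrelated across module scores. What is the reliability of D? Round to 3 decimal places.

Var(E+D) = 2 + 2·0.24 = 2.480.
True-score variance = ρ_E + ρ_D + 2·0.24, so 0.8185 = (0.70 + ρ_D + 0.48) / 2.480.
ρ_D = 0.8185·2.480 − 0.70 − 0.48 = 0.850.

0.850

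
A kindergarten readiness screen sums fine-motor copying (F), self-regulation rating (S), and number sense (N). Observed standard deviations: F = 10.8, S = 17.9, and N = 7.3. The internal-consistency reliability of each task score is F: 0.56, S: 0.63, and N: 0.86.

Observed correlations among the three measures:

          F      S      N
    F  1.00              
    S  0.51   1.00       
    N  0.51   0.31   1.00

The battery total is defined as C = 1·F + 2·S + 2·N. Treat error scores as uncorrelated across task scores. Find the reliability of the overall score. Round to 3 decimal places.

0.777

Var(C) = 10.8² + 2²·17.9² + 2²·7.3² + 2·[2·10.8·17.9·0.51 + 2·10.8·7.3·0.51 + 4·17.9·7.3·0.31] = 1611.44 + 879.268 = 2490.71.
With uncorrelated errors the cross-covariances are all true-score covariance, so they carry over unchanged; only the diagonal terms shrink to ρᵢσᵢ².
True-score variance = [10.8²·0.56 + 2²·17.9²·0.63 + 2²·7.3²·0.86] + 879.268 = 1056.07 + 879.268 = 1935.34.
Reliability = 1935.34 / 2490.71 = 0.777.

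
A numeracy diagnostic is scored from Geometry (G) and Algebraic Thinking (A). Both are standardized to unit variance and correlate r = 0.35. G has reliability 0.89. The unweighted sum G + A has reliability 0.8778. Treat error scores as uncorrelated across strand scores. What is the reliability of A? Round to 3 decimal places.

Var(G+A) = 2 + 2·0.35 = 2.700.
True-score variance = ρ_G + ρ_A + 2·0.35, so 0.8778 = (0.89 + ρ_A + 0.70) / 2.700.
ρ_A = 0.8778·2.700 − 0.89 − 0.70 = 0.780.

0.780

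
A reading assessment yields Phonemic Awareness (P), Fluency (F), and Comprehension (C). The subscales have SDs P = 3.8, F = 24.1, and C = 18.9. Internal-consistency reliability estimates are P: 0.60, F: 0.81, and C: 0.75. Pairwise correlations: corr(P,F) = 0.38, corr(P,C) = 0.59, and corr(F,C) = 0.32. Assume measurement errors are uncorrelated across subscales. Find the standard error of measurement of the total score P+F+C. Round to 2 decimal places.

14.33

Var(total) = 952.46 + 445.862 = 1398.32.
True-score variance = 747.028 + 445.862 = 1192.89, so reliability = 0.8531.
Error variance = 1398.32 − 1192.89 = 205.432; SEM = √205.432 = 14.33.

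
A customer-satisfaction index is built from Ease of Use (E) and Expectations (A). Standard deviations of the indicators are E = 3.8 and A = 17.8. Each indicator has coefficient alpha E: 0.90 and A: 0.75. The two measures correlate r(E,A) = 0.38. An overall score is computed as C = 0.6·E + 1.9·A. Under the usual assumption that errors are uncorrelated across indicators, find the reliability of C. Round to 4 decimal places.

0.7628

Var(C) = 0.6²·3.8² + 1.9²·17.8² + 2·[1.14·3.8·17.8·0.38] = 1148.99 + 58.6033 = 1207.59.
Because errors are independent across components, Cov(Tᵢ,Tⱼ) = Cov(Xᵢ,Xⱼ); the off-diagonal part of the true-score variance is the same as above.
True-score variance = [0.6²·3.8²·0.90 + 1.9²·17.8²·0.75] + 58.6033 = 862.523 + 58.6033 = 921.126.
Reliability = 921.126 / 1207.59 = 0.7628.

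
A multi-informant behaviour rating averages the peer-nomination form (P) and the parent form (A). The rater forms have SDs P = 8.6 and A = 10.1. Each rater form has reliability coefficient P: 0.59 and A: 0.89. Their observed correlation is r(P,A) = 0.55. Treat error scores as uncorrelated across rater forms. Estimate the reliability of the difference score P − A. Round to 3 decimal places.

Var(P−A) = 8.6² + 10.1² − 2·8.6·10.1·0.55 = 175.97 − 95.546 = 80.424.
Under uncorrelated errors the observed covariances equal the true-score covariances, so only the own-variance terms attenuate.
True-score variance = [8.6²·0.59 + 10.1²·0.89] − 95.546 = 134.425 − 95.546 = 38.8793.
Reliability = 38.8793 / 80.424 = 0.483.

0.483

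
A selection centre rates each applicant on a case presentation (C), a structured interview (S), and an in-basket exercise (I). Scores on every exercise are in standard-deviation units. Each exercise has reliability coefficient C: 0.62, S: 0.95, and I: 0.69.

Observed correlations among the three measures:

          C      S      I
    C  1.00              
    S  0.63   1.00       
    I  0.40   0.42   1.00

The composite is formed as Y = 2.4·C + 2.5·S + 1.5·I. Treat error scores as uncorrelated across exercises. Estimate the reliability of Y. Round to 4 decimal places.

0.8851

Var(Y) = 2.4² + 2.5² + 1.5² + 2·[6·0.63 + 3.6·0.40 + 3.75·0.42] = 14.26 + 13.59 = 27.85.
Under uncorrelated errors the observed covariances equal the true-score covariances, so only the own-variance terms attenuate.
True-score variance = [2.4²·0.62 + 2.5²·0.95 + 1.5²·0.69] + 13.59 = 11.0612 + 13.59 = 24.6512.
Reliability = 24.6512 / 27.85 = 0.8851.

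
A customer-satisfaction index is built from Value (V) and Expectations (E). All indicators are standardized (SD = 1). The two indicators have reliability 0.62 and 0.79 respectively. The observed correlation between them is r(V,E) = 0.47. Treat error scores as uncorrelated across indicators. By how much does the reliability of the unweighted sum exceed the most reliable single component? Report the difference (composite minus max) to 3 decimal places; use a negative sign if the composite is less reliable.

0.009

Var(sum) = 2 + 0.94 = 2.94; true-score variance = 1.41 + 0.94 = 2.35; composite reliability = 0.7993.
Max component reliability = 0.7900.
Difference = 0.7993 − 0.7900 = 0.009.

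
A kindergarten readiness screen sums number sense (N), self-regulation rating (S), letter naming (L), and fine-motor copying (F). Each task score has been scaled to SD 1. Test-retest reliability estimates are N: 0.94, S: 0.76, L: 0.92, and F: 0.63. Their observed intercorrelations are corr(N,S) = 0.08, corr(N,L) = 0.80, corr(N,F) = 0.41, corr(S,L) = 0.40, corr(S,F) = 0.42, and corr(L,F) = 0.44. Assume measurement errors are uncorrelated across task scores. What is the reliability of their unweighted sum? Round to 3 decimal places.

0.918

Var(N+S+L+F) = 4 + 2·[0.08 + 0.80 + 0.41 + 0.40 + 0.42 + 0.44] = 4 + 5.1 = 9.1.
With uncorrelated errors the cross-covariances are all true-score covariance, so they carry over unchanged; only the diagonal terms shrink to ρᵢσᵢ².
True-score variance = [0.94 + 0.76 + 0.92 + 0.63] + 5.1 = 3.25 + 5.1 = 8.35.
Reliability = 8.35 / 9.1 = 0.918.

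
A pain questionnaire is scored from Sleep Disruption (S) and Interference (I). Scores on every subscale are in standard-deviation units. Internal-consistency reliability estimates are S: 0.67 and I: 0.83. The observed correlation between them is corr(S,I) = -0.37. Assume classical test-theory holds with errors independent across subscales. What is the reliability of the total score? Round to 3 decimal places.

Var(S+I) = 2 + 2·[(-0.37)] = 2 − 0.74 = 1.26.
With uncorrelated errors the cross-covariances are all true-score covariance, so they carry over unchanged; only the diagonal terms shrink to ρᵢσᵢ².
True-score variance = [0.67 + 0.83] − 0.74 = 1.5 − 0.74 = 0.76.
Reliability = 0.76 / 1.26 = 0.603.

0.603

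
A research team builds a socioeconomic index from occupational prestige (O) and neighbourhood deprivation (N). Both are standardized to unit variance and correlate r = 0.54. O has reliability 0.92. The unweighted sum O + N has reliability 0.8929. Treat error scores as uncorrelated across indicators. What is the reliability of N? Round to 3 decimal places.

Var(O+N) = 2 + 2·0.54 = 3.080.
True-score variance = ρ_O + ρ_N + 2·0.54, so 0.8929 = (0.92 + ρ_N + 1.08) / 3.080.
ρ_N = 0.8929·3.080 − 0.92 − 1.08 = 0.750.

0.750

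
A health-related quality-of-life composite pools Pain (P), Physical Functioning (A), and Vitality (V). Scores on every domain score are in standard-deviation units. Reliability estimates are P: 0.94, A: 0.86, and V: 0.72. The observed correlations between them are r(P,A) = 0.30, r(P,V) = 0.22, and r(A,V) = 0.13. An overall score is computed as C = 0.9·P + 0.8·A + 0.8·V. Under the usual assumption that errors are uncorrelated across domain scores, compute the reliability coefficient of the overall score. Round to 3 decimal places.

0.894

Var(C) = 0.9² + 0.8² + 0.8² + 2·[0.72·0.30 + 0.72·0.22 + 0.64·0.13] = 2.09 + 0.9152 = 3.0052.
Under uncorrelated errors the observed covariances equal the true-score covariances, so only the own-variance terms attenuate.
True-score variance = [0.9²·0.94 + 0.8²·0.86 + 0.8²·0.72] + 0.9152 = 1.7726 + 0.9152 = 2.6878.
Reliability = 2.6878 / 3.0052 = 0.894.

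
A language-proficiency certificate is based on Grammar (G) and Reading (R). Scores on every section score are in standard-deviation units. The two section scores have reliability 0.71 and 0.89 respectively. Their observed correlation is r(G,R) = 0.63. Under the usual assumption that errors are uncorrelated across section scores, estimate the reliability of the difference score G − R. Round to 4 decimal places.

0.4595

Var(G−R) = 1 + 1 − 2·0.63 = 2 − 1.26 = 0.74.
With uncorrelated errors the cross-covariances are all true-score covariance, so they carry over unchanged; only the diagonal terms shrink to ρᵢσᵢ².
True-score variance = [0.71 + 0.89] − 1.26 = 1.6 − 1.26 = 0.34.
Reliability = 0.34 / 0.74 = 0.4595.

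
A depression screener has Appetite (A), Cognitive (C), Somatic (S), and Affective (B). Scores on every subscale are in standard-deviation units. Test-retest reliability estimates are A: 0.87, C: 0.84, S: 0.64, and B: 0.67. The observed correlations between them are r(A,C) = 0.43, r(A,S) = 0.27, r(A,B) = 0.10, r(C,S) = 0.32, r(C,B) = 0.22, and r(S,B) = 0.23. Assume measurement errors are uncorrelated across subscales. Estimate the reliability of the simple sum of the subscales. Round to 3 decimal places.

Var(A+C+S+B) = 4 + 2·[0.43 + 0.27 + 0.10 + 0.32 + 0.22 + 0.23] = 4 + 3.14 = 7.14.
Under uncorrelated errors the observed covariances equal the true-score covariances, so only the own-variance terms attenuate.
True-score variance = [0.87 + 0.84 + 0.64 + 0.67] + 3.14 = 3.02 + 3.14 = 6.16.
Reliability = 6.16 / 7.14 = 0.863.

0.863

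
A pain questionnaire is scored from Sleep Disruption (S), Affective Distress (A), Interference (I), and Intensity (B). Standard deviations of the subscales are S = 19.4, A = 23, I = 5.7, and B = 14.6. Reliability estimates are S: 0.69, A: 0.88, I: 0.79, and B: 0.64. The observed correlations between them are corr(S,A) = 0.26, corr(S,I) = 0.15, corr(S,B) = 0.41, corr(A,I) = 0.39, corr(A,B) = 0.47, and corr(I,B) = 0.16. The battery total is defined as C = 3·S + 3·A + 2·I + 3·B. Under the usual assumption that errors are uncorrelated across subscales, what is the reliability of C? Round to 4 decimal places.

Var(C) = 3²·19.4² + 3²·23² + 2²·5.7² + 3²·14.6² + 2·[9·19.4·23·0.26 + 6·19.4·5.7·0.15 + 9·19.4·14.6·0.41 + 6·23·5.7·0.39 + 9·23·14.6·0.47 + 6·5.7·14.6·0.16] = 10196.6 + 7991.77 = 18188.4.
Under uncorrelated errors the observed covariances equal the true-score covariances, so only the own-variance terms attenuate.
True-score variance = [3²·19.4²·0.69 + 3²·23²·0.88 + 2²·5.7²·0.79 + 3²·14.6²·0.64] + 7991.77 = 7857.35 + 7991.77 = 15849.1.
Reliability = 15849.1 / 18188.4 = 0.8714.

0.8714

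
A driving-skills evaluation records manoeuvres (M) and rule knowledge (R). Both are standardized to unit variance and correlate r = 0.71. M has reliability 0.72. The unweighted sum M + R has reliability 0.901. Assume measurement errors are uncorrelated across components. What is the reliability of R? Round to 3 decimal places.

Var(M+R) = 2 + 2·0.71 = 3.420.
True-score variance = ρ_M + ρ_R + 2·0.71, so 0.901 = (0.72 + ρ_R + 1.42) / 3.420.
ρ_R = 0.901·3.420 − 0.72 − 1.42 = 0.941.

0.941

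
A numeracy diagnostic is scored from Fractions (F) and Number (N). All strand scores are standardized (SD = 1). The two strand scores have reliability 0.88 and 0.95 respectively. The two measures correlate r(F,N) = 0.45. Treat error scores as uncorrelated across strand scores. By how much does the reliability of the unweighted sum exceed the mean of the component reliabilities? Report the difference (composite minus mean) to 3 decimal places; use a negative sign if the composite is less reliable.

0.026

Var(sum) = 2 + 0.9 = 2.9; true-score variance = 1.83 + 0.9 = 2.73; composite reliability = 0.9414.
Mean component reliability = 0.9150.
Difference = 0.9414 − 0.9150 = 0.026.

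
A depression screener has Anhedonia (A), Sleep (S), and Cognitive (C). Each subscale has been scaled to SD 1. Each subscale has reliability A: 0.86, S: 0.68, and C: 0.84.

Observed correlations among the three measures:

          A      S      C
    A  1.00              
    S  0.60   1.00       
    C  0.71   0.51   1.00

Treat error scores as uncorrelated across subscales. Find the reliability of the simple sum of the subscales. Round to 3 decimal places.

0.907

Var(A+S+C) = 3 + 2·[0.60 + 0.71 + 0.51] = 3 + 3.64 = 6.64.
Under uncorrelated errors the observed covariances equal the true-score covariances, so only the own-variance terms attenuate.
True-score variance = [0.86 + 0.68 + 0.84] + 3.64 = 2.38 + 3.64 = 6.02.
Reliability = 6.02 / 6.64 = 0.907.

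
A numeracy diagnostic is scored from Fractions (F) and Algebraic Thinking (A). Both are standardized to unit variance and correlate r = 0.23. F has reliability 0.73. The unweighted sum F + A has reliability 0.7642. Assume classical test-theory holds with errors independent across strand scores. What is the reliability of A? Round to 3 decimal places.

Var(F+A) = 2 + 2·0.23 = 2.460.
True-score variance = ρ_F + ρ_A + 2·0.23, so 0.7642 = (0.73 + ρ_A + 0.46) / 2.460.
ρ_A = 0.7642·2.460 − 0.73 − 0.46 = 0.690.

0.690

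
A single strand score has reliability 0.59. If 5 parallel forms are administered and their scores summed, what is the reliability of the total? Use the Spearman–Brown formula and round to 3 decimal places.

ρ_k = kρ / (1 + (k−1)ρ) = 5·0.59 / (1 + 4·0.59) = 2.950 / 3.360 = 0.878.

0.878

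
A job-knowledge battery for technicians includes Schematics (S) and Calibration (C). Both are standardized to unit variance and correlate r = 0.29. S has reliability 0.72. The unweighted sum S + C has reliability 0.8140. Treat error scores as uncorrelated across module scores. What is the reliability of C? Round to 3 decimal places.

0.800

Var(S+C) = 2 + 2·0.29 = 2.580.
True-score variance = ρ_S + ρ_C + 2·0.29, so 0.8140 = (0.72 + ρ_C + 0.58) / 2.580.
ρ_C = 0.8140·2.580 − 0.72 − 0.58 = 0.800.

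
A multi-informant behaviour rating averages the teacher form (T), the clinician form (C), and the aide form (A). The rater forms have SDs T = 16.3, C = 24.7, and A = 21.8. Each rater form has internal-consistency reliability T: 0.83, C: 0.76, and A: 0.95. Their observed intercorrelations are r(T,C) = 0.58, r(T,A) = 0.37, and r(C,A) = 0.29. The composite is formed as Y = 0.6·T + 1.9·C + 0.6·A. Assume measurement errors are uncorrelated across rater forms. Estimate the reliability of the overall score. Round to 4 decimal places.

0.8397

Var(Y) = 0.6²·16.3² + 1.9²·24.7² + 0.6²·21.8² + 2·[1.14·16.3·24.7·0.58 + 0.36·16.3·21.8·0.37 + 1.14·24.7·21.8·0.29] = 2469.16 + 983.104 = 3452.26.
Because errors are independent across components, Cov(Tᵢ,Tⱼ) = Cov(Xᵢ,Xⱼ); the off-diagonal part of the true-score variance is the same as above.
True-score variance = [0.6²·16.3²·0.83 + 1.9²·24.7²·0.76 + 0.6²·21.8²·0.95] + 983.104 = 1915.76 + 983.104 = 2898.87.
Reliability = 2898.87 / 3452.26 = 0.8397.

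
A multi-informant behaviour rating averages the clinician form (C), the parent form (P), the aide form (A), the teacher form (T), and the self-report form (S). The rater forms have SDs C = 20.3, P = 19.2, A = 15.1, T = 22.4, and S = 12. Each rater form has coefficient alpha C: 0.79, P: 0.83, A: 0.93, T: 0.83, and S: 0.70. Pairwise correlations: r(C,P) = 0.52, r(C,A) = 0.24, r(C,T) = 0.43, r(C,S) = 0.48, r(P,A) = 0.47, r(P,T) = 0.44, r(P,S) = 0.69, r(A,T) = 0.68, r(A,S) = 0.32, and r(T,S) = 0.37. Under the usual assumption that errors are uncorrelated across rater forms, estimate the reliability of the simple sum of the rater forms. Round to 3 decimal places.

0.936

Var(C+P+A+T+S) = 20.3² + 19.2² + 15.1² + 22.4² + 12² + 2·[20.3·19.2·0.52 + 20.3·15.1·0.24 + 20.3·22.4·0.43 + 20.3·12·0.48 + 19.2·15.1·0.47 + 19.2·22.4·0.44 + 19.2·12·0.69 + 15.1·22.4·0.68 + 15.1·12·0.32 + 22.4·12·0.37] = 1654.5 + 2921.23 = 4575.73.
With uncorrelated errors the cross-covariances are all true-score covariance, so they carry over unchanged; only the diagonal terms shrink to ρᵢσᵢ².
True-score variance = [20.3²·0.79 + 19.2²·0.83 + 15.1²·0.93 + 22.4²·0.83 + 12²·0.70] + 2921.23 = 1360.83 + 2921.23 = 4282.07.
Reliability = 4282.07 / 4575.73 = 0.936.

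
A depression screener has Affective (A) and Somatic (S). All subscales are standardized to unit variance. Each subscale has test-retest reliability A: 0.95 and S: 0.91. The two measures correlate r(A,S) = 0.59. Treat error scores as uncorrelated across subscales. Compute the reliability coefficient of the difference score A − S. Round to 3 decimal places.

Var(A−S) = 1 + 1 − 2·0.59 = 2 − 1.18 = 0.82.
With uncorrelated errors the cross-covariances are all true-score covariance, so they carry over unchanged; only the diagonal terms shrink to ρᵢσᵢ².
True-score variance = [0.95 + 0.91] − 1.18 = 1.86 − 1.18 = 0.68.
Reliability = 0.68 / 0.82 = 0.829.

0.829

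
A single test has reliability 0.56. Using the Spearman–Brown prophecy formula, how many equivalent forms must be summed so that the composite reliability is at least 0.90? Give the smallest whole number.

8

k ≥ ρ*(1−ρ₁)/(ρ₁(1−ρ*)) = 0.90·0.44 / (0.56·0.10) = 7.071.
Smallest integer k = 8.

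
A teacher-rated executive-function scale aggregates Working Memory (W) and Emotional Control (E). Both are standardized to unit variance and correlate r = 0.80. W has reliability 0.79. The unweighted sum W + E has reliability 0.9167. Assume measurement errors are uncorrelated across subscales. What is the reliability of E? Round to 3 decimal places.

Var(W+E) = 2 + 2·0.80 = 3.600.
True-score variance = ρ_W + ρ_E + 2·0.80, so 0.9167 = (0.79 + ρ_E + 1.60) / 3.600.
ρ_E = 0.9167·3.600 − 0.79 − 1.60 = 0.910.

0.910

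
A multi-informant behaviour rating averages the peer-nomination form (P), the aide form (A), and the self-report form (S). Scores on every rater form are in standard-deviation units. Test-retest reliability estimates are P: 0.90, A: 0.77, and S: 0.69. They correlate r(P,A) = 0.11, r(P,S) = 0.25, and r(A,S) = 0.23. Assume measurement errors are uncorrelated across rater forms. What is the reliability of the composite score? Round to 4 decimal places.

0.8469

Var(P+A+S) = 3 + 2·[0.11 + 0.25 + 0.23] = 3 + 1.18 = 4.18.
With uncorrelated errors the cross-covariances are all true-score covariance, so they carry over unchanged; only the diagonal terms shrink to ρᵢσᵢ².
True-score variance = [0.90 + 0.77 + 0.69] + 1.18 = 2.36 + 1.18 = 3.54.
Reliability = 3.54 / 4.18 = 0.8469.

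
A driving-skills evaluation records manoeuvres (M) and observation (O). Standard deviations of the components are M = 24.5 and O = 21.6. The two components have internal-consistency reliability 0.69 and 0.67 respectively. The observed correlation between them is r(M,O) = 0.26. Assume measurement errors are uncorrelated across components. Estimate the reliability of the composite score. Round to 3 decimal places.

Var(M+O) = 24.5² + 21.6² + 2·[24.5·21.6·0.26] = 1066.81 + 275.184 = 1341.99.
Under uncorrelated errors the observed covariances equal the true-score covariances, so only the own-variance terms attenuate.
True-score variance = [24.5²·0.69 + 21.6²·0.67] + 275.184 = 726.768 + 275.184 = 1001.95.
Reliability = 1001.95 / 1341.99 = 0.747.

0.747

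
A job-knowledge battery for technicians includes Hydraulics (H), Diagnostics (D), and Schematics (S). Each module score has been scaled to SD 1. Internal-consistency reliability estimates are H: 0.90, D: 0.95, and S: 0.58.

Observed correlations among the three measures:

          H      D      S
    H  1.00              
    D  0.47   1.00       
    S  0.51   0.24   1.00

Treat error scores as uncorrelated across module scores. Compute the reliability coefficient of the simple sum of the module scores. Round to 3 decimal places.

Var(H+D+S) = 3 + 2·[0.47 + 0.51 + 0.24] = 3 + 2.44 = 5.44.
Under uncorrelated errors the observed covariances equal the true-score covariances, so only the own-variance terms attenuate.
True-score variance = [0.90 + 0.95 + 0.58] + 2.44 = 2.43 + 2.44 = 4.87.
Reliability = 4.87 / 5.44 = 0.895.

0.895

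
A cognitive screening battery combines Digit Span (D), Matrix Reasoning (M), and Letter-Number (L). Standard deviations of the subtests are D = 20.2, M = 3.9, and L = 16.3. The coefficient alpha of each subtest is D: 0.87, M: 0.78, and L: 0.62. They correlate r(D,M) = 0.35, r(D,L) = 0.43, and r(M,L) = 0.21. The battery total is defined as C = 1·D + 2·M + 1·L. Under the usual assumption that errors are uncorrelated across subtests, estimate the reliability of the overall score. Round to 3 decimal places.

0.858

Var(C) = 20.2² + 2²·3.9² + 16.3² + 2·[2·20.2·3.9·0.35 + 20.2·16.3·0.43 + 2·3.9·16.3·0.21] = 734.57 + 446.854 = 1181.42.
Because errors are independent across components, Cov(Tᵢ,Tⱼ) = Cov(Xᵢ,Xⱼ); the off-diagonal part of the true-score variance is the same as above.
True-score variance = [20.2²·0.87 + 2²·3.9²·0.78 + 16.3²·0.62] + 446.854 = 567.178 + 446.854 = 1014.03.
Reliability = 1014.03 / 1181.42 = 0.858.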